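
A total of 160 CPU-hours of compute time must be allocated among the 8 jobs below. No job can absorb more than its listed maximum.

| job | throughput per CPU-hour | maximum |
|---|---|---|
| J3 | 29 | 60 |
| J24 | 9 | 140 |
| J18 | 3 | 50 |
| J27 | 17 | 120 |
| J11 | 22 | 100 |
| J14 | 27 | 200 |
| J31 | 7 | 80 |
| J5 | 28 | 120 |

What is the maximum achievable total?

Highest throughput per CPU-hour first: J3 29 > J5 28 > J14 27 > J11 22 > J27 17 > J24 9 > J31 7 > J18 3.
Give J3 60 to hit its cap of 60 — 100 left.
Only 100 left; J5 takes them to reach 100.
Total = 29×60 + 28×100 = 4540.

4540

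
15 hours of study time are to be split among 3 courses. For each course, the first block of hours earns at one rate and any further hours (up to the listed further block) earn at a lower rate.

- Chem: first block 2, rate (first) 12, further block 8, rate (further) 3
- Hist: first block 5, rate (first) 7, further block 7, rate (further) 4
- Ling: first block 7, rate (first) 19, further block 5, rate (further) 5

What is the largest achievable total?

Treat each block as its own option and order by rate: Ling/first 19 > Chem/first 12 > Hist/first 7 > Ling/second 5 > Hist/second 4 > Chem/second 3.
Ling first at 19: fill all 7 → 8 left.
Fill Chem first block (2 at 12) → 6 left.
Hist/first (7): +5 → 1 left.
Ling/second: +1 of 5 at 5; pool empty.
Total = 19×7 + 12×2 + 7×5 + 5×1 = 197.

197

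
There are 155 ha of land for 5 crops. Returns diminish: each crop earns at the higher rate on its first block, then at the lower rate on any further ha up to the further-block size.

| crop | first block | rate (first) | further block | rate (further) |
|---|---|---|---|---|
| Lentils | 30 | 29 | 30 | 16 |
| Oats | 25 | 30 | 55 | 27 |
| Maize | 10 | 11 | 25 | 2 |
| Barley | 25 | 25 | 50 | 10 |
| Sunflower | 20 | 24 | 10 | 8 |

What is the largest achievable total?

4210

Rank every tier by rate: Oats/first 30 > Lentils/first 29 > Oats/second 27 > Barley/first 25 > Sunflower/first 24 > Lentils/second 16 > Maize/first 11 > Barley/second 10 > Sunflower/second 8 > Maize/second 2.
Oats/first (30): +25 → 130 left.
Lentils/first (29): +30 → 100 left.
Oats/second (27): +55 → 45 left.
Barley first at 25: fill all 25 → 20 left.
Sunflower first at 24: fill all 20 → 0 left.
Total = 30×25 + 29×30 + 27×55 + 25×25 + 24×20 = 4210.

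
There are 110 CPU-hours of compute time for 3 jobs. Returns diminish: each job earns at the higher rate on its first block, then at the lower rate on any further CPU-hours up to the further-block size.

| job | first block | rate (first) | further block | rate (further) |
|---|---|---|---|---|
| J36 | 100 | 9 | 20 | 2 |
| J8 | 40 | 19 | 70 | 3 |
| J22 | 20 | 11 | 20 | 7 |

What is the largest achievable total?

1430

Rank every tier by rate: J8/first 19 > J22/first 11 > J36/first 9 > J22/second 7 > J8/second 3 > J36/second 2.
J8 first at 19: fill all 40 → 70 left.
Fill J22 first block (20 at 11) → 50 left.
J36 first at 9: only 50 left, fill 50.
Total = 19×40 + 11×20 + 9×50 = 1430.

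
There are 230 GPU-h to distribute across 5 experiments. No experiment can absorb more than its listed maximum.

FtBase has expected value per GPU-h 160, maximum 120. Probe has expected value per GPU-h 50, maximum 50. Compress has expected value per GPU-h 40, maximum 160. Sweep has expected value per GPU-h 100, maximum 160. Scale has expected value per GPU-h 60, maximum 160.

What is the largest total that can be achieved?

Highest expected value per GPU-h first: FtBase 160 > Sweep 100 > Scale 60 > Probe 50 > Compress 40.
FtBase takes 120 to reach its cap of 120 → 110 left.
Sweep has room for 160 but only 110 remain, so it gets 110.
Total = 160×120 + 100×110 = 30200.

30200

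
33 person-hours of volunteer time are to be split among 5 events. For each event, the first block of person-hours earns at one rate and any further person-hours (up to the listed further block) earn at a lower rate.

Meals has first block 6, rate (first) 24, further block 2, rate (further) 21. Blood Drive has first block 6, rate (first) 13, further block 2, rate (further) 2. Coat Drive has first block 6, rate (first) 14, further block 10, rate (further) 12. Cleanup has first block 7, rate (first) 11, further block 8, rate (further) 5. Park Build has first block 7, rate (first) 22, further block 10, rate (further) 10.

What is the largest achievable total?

574

Order all 10 blocks by rate: Meals/tier1 24 > Park Build/tier1 22 > Meals/tier2 21 > Coat Drive/tier1 14 > Blood Drive/tier1 13 > Coat Drive/tier2 12 > Cleanup/tier1 11 > Park Build/tier2 10 > Cleanup/tier2 5 > Blood Drive/tier2 2.
Meals/tier1 (24): +6 — 27 left.
Fill Park Build tier1 block (7 at 22) — 20 left.
Fill Meals tier2 block (2 at 21) — 18 left.
Coat Drive/tier1 (14): +6 — 12 left.
Blood Drive/tier1 (13): +6 — 6 left.
Coat Drive tier2 at 12: only 6 left, fill 6.
Total = 24×6 + 22×7 + 21×2 + 14×6 + 13×6 + 12×6 = 574.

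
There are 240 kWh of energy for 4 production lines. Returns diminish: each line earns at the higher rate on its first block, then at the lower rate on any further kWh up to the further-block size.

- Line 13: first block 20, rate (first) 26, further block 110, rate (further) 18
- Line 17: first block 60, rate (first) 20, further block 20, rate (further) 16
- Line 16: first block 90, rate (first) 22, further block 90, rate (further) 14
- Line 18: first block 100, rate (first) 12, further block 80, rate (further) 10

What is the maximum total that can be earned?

Treat each block as its own option and order by rate: Line 13/T1 26 > Line 16/T1 22 > Line 17/T1 20 > Line 13/T2 18 > Line 17/T2 16 > Line 16/T2 14 > Line 18/T1 12 > Line 18/T2 10.
Line 13/T1 (26): +20 → 220 left.
Fill Line 16 T1 block (90 at 22) → 130 left.
Line 17/T1 (20): +60 → 70 left.
Line 13/T2: +70 of 110 at 18; pool empty.
Total = 26×20 + 22×90 + 20×60 + 18×70 = 4960.

4960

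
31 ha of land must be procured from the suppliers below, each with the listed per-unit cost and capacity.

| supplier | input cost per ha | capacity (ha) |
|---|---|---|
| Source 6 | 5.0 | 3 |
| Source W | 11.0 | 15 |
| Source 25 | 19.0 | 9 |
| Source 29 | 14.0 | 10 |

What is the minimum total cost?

Use suppliers in increasing cost order.
Source 6 at 5.0: take all 3 ha — 28 still needed.
Source W (11.0): use full 15 — 13 ha to go.
Source 29 at 14.0: take all 10 ha — 3 still needed.
Source 25 at 19.0: take 3 of its 9 — requirement met.
Cost = 3×5.0 + 15×11.0 + 10×14.0 + 3×19.0 = 377.

377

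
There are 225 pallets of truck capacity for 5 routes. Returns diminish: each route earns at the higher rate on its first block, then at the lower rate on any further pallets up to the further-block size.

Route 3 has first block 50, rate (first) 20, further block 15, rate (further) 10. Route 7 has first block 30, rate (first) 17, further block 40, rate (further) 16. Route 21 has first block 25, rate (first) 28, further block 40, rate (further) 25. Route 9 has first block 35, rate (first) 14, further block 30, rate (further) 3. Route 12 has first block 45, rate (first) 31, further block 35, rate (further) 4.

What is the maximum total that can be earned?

5165

Treat each block as its own option and order by rate: Route 12/first 31 > Route 21/first 28 > Route 21/second 25 > Route 3/first 20 > Route 7/first 17 > Route 7/second 16 > Route 9/first 14 > Route 3/second 10 > Route 12/second 4 > Route 9/second 3.
Route 12 first at 31: fill all 45 ; 180 left.
Fill Route 21 first block (25 at 28) ; 155 left.
Fill Route 21 second block (40 at 25) ; 115 left.
Route 3/first (20): +50 ; 65 left.
Fill Route 7 first block (30 at 17) ; 35 left.
Route 7 second at 16: only 35 left, fill 35.
Total = 31×45 + 28×25 + 25×40 + 20×50 + 17×30 + 16×35 = 5165.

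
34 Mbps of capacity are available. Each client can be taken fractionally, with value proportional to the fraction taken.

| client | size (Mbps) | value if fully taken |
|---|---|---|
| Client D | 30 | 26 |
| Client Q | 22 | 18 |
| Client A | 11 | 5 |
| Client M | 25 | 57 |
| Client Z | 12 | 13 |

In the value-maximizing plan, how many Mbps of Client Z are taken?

Best value per unit of size first: Client M 57/25≈2.28, Client Z 13/12≈1.08, Client D 26/30≈0.867, Client Q 18/22≈0.818, Client A 5/11≈0.455.
Client M: take in full, 25 Mbps for value 57 → 9 left.
Only 9 Mbps remain; take 9/12 of Client Z for value 13×9/12 = 9.75.

9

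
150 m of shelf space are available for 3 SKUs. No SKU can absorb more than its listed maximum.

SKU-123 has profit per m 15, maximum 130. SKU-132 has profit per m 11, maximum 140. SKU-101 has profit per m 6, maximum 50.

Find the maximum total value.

Highest profit per m first: SKU-123 15 > SKU-132 11 > SKU-101 6.
SKU-123: +130 to 130 (cap) → 20 left.
SKU-132 has room for 140 but only 20 remain, so it gets 20.
Total = 15×130 + 11×20 = 2170.

2170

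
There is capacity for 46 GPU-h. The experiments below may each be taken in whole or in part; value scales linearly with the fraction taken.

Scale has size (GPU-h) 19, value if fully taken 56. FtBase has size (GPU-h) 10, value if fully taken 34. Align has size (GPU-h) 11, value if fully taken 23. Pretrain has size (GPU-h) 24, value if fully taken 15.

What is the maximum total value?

Best value per unit of size first: FtBase 34/10≈3.4, Scale 56/19≈2.95, Align 23/11≈2.09, Pretrain 15/24≈0.625.
All 10 GPU-h of FtBase fit (value 34) ; 36 remain.
All 19 GPU-h of Scale fit (value 56) ; 17 remain.
Take all of Align (11 GPU-h, value 23) ; 6 GPU-h left.
Only 6 GPU-h remain; take 6/24 of Pretrain for value 15×6/24 = 3.75.
Total value = 116.75.

116.75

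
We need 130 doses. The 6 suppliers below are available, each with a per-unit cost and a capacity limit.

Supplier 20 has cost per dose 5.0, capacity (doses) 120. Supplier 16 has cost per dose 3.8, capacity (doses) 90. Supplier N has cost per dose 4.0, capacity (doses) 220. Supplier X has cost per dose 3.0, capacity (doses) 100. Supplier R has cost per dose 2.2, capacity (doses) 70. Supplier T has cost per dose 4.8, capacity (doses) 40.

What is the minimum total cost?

Cheapest first:
Supplier R at 2.2: take all 70 doses — 60 still needed.
Supplier X (3.0): take the remaining 60 — done.
Supplier 16, Supplier N, Supplier T, Supplier 20: unused.
Cost = 70×2.2 + 60×3.0 = 334.

334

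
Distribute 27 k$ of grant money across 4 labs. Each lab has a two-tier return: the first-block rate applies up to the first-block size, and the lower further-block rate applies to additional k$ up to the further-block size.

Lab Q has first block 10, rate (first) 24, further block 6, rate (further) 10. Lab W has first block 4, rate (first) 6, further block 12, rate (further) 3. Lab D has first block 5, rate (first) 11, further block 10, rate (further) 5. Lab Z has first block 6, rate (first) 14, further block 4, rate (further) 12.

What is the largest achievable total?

Rank every tier by rate: Lab Q/first 24 > Lab Z/first 14 > Lab Z/second 12 > Lab D/first 11 > Lab Q/second 10 > Lab W/first 6 > Lab D/second 5 > Lab W/second 3.
Lab Q first at 24: fill all 10 ; 17 left.
Fill Lab Z first block (6 at 14) ; 11 left.
Lab Z/second (12): +4 ; 7 left.
Lab D first at 11: fill all 5 ; 2 left.
Lab Q second at 10: only 2 left, fill 2.
Total = 24×10 + 14×6 + 12×4 + 11×5 + 10×2 = 447.

447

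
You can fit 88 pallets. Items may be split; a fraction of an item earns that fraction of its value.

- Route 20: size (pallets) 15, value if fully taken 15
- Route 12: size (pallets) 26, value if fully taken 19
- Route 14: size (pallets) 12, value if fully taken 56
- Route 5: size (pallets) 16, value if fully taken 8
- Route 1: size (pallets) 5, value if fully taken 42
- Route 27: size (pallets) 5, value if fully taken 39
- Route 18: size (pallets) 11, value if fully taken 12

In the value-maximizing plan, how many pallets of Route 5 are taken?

Best value per unit of size first: Route 1 42/5≈8.4, Route 27 39/5≈7.8, Route 14 56/12≈4.67, Route 18 12/11≈1.09, Route 20 15/15≈1, Route 12 19/26≈0.731, Route 5 8/16≈0.5.
Take all of Route 1 (5 pallets, value 42) ; 83 pallets left.
Route 27: take in full, 5 pallets for value 39 ; 78 left.
Take all of Route 14 (12 pallets, value 56) ; 66 pallets left.
All 11 pallets of Route 18 fit (value 12) ; 55 remain.
Route 20: take in full, 15 pallets for value 15 ; 40 left.
Take all of Route 12 (26 pallets, value 19) ; 14 pallets left.
Fill the last 14 pallets with part of Route 5: 14/16 of it earns 7.

14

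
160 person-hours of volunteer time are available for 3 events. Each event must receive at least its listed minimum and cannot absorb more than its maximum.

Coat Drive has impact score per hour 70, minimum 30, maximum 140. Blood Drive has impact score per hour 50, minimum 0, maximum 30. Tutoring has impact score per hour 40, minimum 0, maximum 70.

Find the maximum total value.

10800

Meeting every minimum uses 30+0+0 = 30 person-hours, leaving 130.
Order the events by impact score per hour: Coat Drive 70 > Blood Drive 50 > Tutoring 40.
Coat Drive takes 110 more to reach its cap of 140 — 20 left.
Blood Drive: +20 (room for 30) → 20. Pool exhausted.
Total = 70×140 + 50×20 = 10800.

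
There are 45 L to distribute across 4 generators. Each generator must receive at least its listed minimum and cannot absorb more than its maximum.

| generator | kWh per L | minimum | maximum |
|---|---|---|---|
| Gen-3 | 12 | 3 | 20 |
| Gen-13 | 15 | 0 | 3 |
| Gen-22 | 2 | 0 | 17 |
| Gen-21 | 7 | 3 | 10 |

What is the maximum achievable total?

Meeting every minimum uses 3+0+0+3 = 6 L, leaving 39.
Rank by kWh per L: Gen-13 15 > Gen-3 12 > Gen-21 7 > Gen-22 2.
Gen-13 takes 3 more to reach its cap of 3 — 36 left.
Gen-3: +17 to 20 (cap) — 19 left.
Gen-21 takes 7 more to reach its cap of 10 — 12 left.
Gen-22 has room for 17 more but only 12 remain, so it gets 12.
Total = 12×20 + 15×3 + 2×12 + 7×10 = 379.

379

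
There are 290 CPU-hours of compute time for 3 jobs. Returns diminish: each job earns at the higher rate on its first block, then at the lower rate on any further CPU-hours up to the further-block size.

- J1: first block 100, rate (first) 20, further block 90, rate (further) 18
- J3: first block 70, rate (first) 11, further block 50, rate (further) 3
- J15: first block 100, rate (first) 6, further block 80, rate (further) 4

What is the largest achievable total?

Treat each block as its own option and order by rate: J1/first 20 > J1/second 18 > J3/first 11 > J15/first 6 > J15/second 4 > J3/second 3.
J1 first at 20: fill all 100 → 190 left.
J1/second (18): +90 → 100 left.
J3 first at 11: fill all 70 → 30 left.
30 remain; put them into J15 first at 6.
Total = 20×100 + 18×90 + 11×70 + 6×30 = 4570.

4570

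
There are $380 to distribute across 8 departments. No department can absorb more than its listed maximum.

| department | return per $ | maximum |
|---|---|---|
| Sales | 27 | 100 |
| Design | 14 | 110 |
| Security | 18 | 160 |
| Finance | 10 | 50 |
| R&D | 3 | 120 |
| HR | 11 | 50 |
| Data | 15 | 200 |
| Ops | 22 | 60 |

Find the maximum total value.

7800

Highest return per $ first: Sales 27 > Ops 22 > Security 18 > Data 15 > Design 14 > HR 11 > Finance 10 > R&D 3.
Give Sales 100 to hit its cap of 100 → 280 left.
Ops: +60 to 60 (cap) → 220 left.
Security takes 160 to reach its cap of 160 → 60 left.
Only 60 left; Data takes them to reach 60.
Total = 27×100 + 18×160 + 15×60 + 22×60 = 7800.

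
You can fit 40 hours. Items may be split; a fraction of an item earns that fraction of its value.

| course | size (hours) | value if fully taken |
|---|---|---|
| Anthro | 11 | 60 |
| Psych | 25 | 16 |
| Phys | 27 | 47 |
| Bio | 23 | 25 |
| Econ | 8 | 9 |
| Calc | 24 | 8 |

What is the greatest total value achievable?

Best value per unit of size first: Anthro 60/11≈5.45, Phys 47/27≈1.74, Econ 9/8≈1.12, Bio 25/23≈1.09, Psych 16/25≈0.64, Calc 8/24≈0.333.
Take all of Anthro (11 hours, value 60) → 29 hours left.
Take all of Phys (27 hours, value 47) → 2 hours left.
2 hours left: a 2/8 share of Econ gives 9×2/8 = 2.25.
Total value = 109.25.

109.25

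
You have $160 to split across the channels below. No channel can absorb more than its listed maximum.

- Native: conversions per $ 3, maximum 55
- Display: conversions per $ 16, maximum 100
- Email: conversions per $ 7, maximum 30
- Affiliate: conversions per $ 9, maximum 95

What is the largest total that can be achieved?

2140

Rank by conversions per $: Display 16 > Affiliate 9 > Email 7 > Native 3.
Display: +100 to 100 (cap) → 60 left.
Only 60 left; Affiliate takes them to reach 60.
Total = 16×100 + 9×60 = 2140.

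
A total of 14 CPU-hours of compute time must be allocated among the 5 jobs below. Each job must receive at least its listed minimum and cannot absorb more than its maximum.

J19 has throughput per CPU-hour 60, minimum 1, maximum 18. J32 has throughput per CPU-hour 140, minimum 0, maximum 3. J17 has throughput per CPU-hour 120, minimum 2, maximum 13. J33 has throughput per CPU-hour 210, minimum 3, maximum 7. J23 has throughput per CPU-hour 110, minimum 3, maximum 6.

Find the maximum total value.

Meeting every minimum uses 1+0+2+3+3 = 9 CPU-hours, leaving 5.
Highest throughput per CPU-hour first: J33 210 > J32 140 > J17 120 > J23 110 > J19 60.
Give J33 4 more to hit its cap of 7 — 1 left.
J32: +1 (room for 3) → 1. Pool exhausted.
Total = 60×1 + 140×1 + 120×2 + 210×7 + 110×3 = 2240.

2240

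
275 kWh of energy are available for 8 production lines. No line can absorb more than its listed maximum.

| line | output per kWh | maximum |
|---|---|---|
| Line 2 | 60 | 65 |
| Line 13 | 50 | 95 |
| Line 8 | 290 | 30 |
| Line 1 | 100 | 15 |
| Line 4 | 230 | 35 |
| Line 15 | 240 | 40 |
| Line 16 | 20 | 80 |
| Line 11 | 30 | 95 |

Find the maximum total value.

Highest output per kWh first: Line 8 290 > Line 15 240 > Line 4 230 > Line 1 100 > Line 2 60 > Line 13 50 > Line 11 30 > Line 16 20.
Give Line 8 30 to hit its cap of 30 ; 245 left.
Line 15 takes 40 to reach its cap of 40 ; 205 left.
Line 4: +35 to 35 (cap) ; 170 left.
Line 1 takes 15 to reach its cap of 15 ; 155 left.
Line 2 takes 65 to reach its cap of 65 ; 90 left.
Line 13 has room for 95 but only 90 remain, so it gets 90.
Total = 60×65 + 50×90 + 290×30 + 100×15 + 230×35 + 240×40 = 36250.

36250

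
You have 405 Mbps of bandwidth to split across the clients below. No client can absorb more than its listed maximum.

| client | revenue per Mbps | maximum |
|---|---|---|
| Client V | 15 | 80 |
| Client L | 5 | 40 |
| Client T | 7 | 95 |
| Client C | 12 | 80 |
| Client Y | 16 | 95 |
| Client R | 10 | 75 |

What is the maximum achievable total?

4955

Highest revenue per Mbps first: Client Y 16 > Client V 15 > Client C 12 > Client R 10 > Client T 7 > Client L 5.
Client Y takes 95 to reach its cap of 95 — 310 left.
Client V takes 80 to reach its cap of 80 — 230 left.
Give Client C 80 to hit its cap of 80 — 150 left.
Give Client R 75 to hit its cap of 75 — 75 left.
Client T: +75 (room for 95) → 75. Pool exhausted.
Total = 15×80 + 7×75 + 12×80 + 16×95 + 10×75 = 4955.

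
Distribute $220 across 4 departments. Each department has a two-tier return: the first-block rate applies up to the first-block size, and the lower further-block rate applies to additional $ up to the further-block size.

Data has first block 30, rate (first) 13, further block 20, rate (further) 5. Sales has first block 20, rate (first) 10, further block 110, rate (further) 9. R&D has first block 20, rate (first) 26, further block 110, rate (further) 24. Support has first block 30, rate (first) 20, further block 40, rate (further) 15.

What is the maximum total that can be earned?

Order all 8 blocks by rate: R&D/first 26 > R&D/second 24 > Support/first 20 > Support/second 15 > Data/first 13 > Sales/first 10 > Sales/second 9 > Data/second 5.
Fill R&D first block (20 at 26) ; 200 left.
R&D second at 24: fill all 110 ; 90 left.
Support first at 20: fill all 30 ; 60 left.
Support second at 15: fill all 40 ; 20 left.
20 remain; put them into Data first at 13.
Total = 26×20 + 24×110 + 20×30 + 15×40 + 13×20 = 4620.

4620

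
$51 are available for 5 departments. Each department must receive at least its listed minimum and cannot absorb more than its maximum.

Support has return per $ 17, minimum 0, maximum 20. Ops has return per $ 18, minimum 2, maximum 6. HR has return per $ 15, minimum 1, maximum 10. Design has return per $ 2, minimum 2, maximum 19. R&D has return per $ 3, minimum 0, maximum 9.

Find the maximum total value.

637

Meeting every minimum uses 0+2+1+2+0 = 5 $, leaving 46.
Highest return per $ first: Ops 18 > Support 17 > HR 15 > R&D 3 > Design 2.
Ops takes 4 more to reach its cap of 6 — 42 left.
Support takes 20 more to reach its cap of 20 — 22 left.
HR: +9 to 10 (cap) — 13 left.
Give R&D 9 more to hit its cap of 9 — 4 left.
Only 4 left; Design takes them to reach 6.
Total = 17×20 + 18×6 + 15×10 + 2×6 + 3×9 = 637.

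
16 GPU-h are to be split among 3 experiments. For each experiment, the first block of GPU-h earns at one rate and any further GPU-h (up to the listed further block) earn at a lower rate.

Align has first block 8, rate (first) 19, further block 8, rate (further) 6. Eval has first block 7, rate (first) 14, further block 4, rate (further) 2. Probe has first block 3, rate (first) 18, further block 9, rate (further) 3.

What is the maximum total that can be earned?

276

Treat each block as its own option and order by rate: Align/T1 19 > Probe/T1 18 > Eval/T1 14 > Align/T2 6 > Probe/T2 3 > Eval/T2 2.
Align T1 at 19: fill all 8 ; 8 left.
Probe/T1 (18): +3 ; 5 left.
Eval T1 at 14: only 5 left, fill 5.
Total = 19×8 + 18×3 + 14×5 = 276.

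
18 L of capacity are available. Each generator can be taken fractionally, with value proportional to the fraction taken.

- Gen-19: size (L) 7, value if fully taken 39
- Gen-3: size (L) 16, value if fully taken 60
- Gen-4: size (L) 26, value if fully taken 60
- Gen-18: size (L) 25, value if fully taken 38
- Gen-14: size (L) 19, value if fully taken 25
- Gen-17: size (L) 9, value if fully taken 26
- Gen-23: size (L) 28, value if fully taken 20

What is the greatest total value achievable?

Rank by value-to-size ratio: Gen-19 39/7≈5.57, Gen-3 60/16≈3.75, Gen-17 26/9≈2.89, Gen-4 60/26≈2.31, Gen-18 38/25≈1.52, Gen-14 25/19≈1.32, Gen-23 20/28≈0.714.
Gen-19: take in full, 7 L for value 39 — 11 left.
11 L left: a 11/16 share of Gen-3 gives 60×11/16 = 41.25.
Total value = 80.25.

80.25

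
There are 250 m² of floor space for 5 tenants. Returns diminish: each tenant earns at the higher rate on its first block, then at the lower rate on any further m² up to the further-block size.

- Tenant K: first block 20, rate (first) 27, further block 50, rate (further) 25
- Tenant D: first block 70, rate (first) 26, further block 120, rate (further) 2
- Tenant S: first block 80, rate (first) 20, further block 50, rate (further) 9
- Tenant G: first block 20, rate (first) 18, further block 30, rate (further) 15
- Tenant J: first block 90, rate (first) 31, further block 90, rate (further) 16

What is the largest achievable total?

6800

Rank every tier by rate: Tenant J/tier1 31 > Tenant K/tier1 27 > Tenant D/tier1 26 > Tenant K/tier2 25 > Tenant S/tier1 20 > Tenant G/tier1 18 > Tenant J/tier2 16 > Tenant G/tier2 15 > Tenant S/tier2 9 > Tenant D/tier2 2.
Fill Tenant J tier1 block (90 at 31) ; 160 left.
Fill Tenant K tier1 block (20 at 27) ; 140 left.
Fill Tenant D tier1 block (70 at 26) ; 70 left.
Tenant K/tier2 (25): +50 ; 20 left.
20 remain; put them into Tenant S tier1 at 20.
Total = 31×90 + 27×20 + 26×70 + 25×50 + 20×20 = 6800.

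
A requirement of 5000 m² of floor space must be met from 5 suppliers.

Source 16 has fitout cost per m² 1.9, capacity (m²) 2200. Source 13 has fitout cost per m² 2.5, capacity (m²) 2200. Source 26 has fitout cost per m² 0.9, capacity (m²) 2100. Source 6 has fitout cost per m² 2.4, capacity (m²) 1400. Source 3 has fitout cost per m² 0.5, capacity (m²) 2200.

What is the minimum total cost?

Fill from the cheapest supplier first.
Source 3 (0.5): use full 2200 ; 2800 m² to go.
Source 26 at 0.9: take all 2100 m² ; 700 still needed.
Source 16 at 1.9: take 700 of its 2200 ; requirement met.
Source 6, Source 13: unused.
Cost = 2200×0.5 + 2100×0.9 + 700×1.9 = 4320.

4320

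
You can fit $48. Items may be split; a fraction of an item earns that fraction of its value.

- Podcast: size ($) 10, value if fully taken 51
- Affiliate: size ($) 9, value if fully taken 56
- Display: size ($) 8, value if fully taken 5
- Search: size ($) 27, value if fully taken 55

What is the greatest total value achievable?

Rank by value-to-size ratio: Affiliate 56/9≈6.22, Podcast 51/10≈5.1, Search 55/27≈2.04, Display 5/8≈0.625.
Affiliate: take in full, 9 $ for value 56 — 39 left.
All 10 $ of Podcast fit (value 51) — 29 remain.
All 27 $ of Search fit (value 55) — 2 remain.
Fill the last 2 $ with part of Display: 2/8 of it earns 1.25.
Total value = 163.25.

163.25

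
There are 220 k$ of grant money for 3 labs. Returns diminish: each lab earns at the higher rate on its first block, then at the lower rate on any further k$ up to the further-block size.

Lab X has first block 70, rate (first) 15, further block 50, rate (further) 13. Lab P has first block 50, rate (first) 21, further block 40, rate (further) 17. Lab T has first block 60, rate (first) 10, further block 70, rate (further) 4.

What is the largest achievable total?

Rank every tier by rate: Lab P/tier1 21 > Lab P/tier2 17 > Lab X/tier1 15 > Lab X/tier2 13 > Lab T/tier1 10 > Lab T/tier2 4.
Lab P tier1 at 21: fill all 50 — 170 left.
Lab P/tier2 (17): +40 — 130 left.
Lab X/tier1 (15): +70 — 60 left.
Fill Lab X tier2 block (50 at 13) — 10 left.
Lab T/tier1: +10 of 60 at 10; pool empty.
Total = 21×50 + 17×40 + 15×70 + 13×50 + 10×10 = 3530.

3530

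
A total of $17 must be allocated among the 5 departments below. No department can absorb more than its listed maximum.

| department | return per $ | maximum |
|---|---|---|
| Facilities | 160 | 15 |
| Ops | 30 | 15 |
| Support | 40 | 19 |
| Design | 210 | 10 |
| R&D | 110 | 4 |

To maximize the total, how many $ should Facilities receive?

Highest return per $ first: Design 210 > Facilities 160 > R&D 110 > Support 40 > Ops 30.
Give Design 10 to hit its cap of 10 → 7 left.
Facilities has room for 15 but only 7 remain, so it gets 7.

7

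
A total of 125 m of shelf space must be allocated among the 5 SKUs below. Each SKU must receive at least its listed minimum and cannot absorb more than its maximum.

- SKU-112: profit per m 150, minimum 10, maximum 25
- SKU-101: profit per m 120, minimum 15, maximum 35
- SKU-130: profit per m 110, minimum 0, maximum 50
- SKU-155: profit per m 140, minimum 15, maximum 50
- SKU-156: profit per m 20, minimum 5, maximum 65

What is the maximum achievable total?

Meeting every minimum uses 10+15+0+15+5 = 45 m, leaving 80.
Rank by profit per m: SKU-112 150 > SKU-155 140 > SKU-101 120 > SKU-130 110 > SKU-156 20.
SKU-112 takes 15 more to reach its cap of 25 — 65 left.
Give SKU-155 35 more to hit its cap of 50 — 30 left.
SKU-101 takes 20 more to reach its cap of 35 — 10 left.
SKU-130 has room for 50 more but only 10 remain, so it gets 10.
Total = 150×25 + 120×35 + 110×10 + 140×50 + 20×5 = 16150.

16150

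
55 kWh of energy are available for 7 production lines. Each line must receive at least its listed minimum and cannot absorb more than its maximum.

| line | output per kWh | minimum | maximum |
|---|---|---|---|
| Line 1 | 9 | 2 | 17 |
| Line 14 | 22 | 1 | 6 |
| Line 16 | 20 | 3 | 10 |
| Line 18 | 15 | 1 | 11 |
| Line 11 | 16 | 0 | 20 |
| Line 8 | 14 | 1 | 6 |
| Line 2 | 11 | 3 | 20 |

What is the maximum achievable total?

Meeting every minimum uses 2+1+3+1+0+1+3 = 11 kWh, leaving 44.
Rank by output per kWh: Line 14 22 > Line 16 20 > Line 11 16 > Line 18 15 > Line 8 14 > Line 2 11 > Line 1 9.
Line 14 takes 5 more to reach its cap of 6 ; 39 left.
Line 16 takes 7 more to reach its cap of 10 ; 32 left.
Line 11: +20 to 20 (cap) ; 12 left.
Line 18 takes 10 more to reach its cap of 11 ; 2 left.
Line 8 has room for 5 more but only 2 remain, so it gets 3.
Total = 9×2 + 22×6 + 20×10 + 15×11 + 16×20 + 14×3 + 11×3 = 910.

910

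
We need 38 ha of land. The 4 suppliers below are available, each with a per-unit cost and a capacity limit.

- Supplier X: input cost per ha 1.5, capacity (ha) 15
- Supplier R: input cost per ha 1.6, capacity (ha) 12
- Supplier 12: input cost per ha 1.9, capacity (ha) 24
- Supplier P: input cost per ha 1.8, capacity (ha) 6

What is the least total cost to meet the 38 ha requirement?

Cheapest first:
Take 15 from Supplier X at 1.5 ; need 23 more.
Take 12 from Supplier R at 1.6 ; need 11 more.
Supplier P (1.8): use full 6 ; 5 ha to go.
Take 5 from Supplier 12 at 1.9 to finish.
Cost = 15×1.5 + 12×1.6 + 6×1.8 + 5×1.9 = 62.

62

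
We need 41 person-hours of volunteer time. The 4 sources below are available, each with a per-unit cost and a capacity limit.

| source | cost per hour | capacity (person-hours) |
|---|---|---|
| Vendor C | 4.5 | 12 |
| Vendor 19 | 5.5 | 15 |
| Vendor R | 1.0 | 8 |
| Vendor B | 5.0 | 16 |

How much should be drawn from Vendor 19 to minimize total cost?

5

Cheapest first:
Vendor R at 1.0: take all 8 person-hours — 33 still needed.
Vendor C (4.5): use full 12 — 21 person-hours to go.
Take 16 from Vendor B at 5.0 — need 5 more.
Take 5 from Vendor 19 at 5.5 to finish.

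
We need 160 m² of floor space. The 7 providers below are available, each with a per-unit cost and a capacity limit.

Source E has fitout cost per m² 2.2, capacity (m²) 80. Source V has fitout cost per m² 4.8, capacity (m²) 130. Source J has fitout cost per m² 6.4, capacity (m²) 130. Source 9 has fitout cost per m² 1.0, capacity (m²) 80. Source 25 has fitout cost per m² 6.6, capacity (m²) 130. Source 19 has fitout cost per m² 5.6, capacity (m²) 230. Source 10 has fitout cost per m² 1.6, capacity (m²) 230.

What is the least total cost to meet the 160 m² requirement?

208

Use providers in increasing cost order.
Take 80 from Source 9 at 1.0 — need 80 more.
Source 10 at 1.6: take 80 of its 230 — requirement met.
Source E, Source V, Source 19, Source J, Source 25: unused.
Cost = 80×1.0 + 80×1.6 = 208.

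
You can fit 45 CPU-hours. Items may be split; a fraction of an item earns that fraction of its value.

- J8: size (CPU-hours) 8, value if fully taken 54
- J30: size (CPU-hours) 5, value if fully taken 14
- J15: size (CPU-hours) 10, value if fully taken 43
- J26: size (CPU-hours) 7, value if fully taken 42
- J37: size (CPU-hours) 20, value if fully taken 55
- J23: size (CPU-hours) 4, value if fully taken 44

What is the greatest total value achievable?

Best value per unit of size first: J23 44/4≈11, J8 54/8≈6.75, J26 42/7≈6, J15 43/10≈4.3, J30 14/5≈2.8, J37 55/20≈2.75.
Take all of J23 (4 CPU-hours, value 44) — 41 CPU-hours left.
Take all of J8 (8 CPU-hours, value 54) — 33 CPU-hours left.
Take all of J26 (7 CPU-hours, value 42) — 26 CPU-hours left.
J15: take in full, 10 CPU-hours for value 43 — 16 left.
Take all of J30 (5 CPU-hours, value 14) — 11 CPU-hours left.
Fill the last 11 CPU-hours with part of J37: 11/20 of it earns 30.25.
Total value = 227.25.

227.25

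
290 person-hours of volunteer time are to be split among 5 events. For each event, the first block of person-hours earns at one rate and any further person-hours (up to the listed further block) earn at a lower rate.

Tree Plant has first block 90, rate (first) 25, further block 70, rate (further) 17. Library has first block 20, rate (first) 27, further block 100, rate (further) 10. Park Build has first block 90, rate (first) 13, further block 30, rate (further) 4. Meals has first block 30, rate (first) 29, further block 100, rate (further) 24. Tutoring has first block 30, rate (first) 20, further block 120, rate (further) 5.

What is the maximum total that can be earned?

7000

Treat each block as its own option and order by rate: Meals/T1 29 > Library/T1 27 > Tree Plant/T1 25 > Meals/T2 24 > Tutoring/T1 20 > Tree Plant/T2 17 > Park Build/T1 13 > Library/T2 10 > Tutoring/T2 5 > Park Build/T2 4.
Meals/T1 (29): +30 → 260 left.
Library T1 at 27: fill all 20 → 240 left.
Tree Plant/T1 (25): +90 → 150 left.
Fill Meals T2 block (100 at 24) → 50 left.
Tutoring/T1 (20): +30 → 20 left.
20 remain; put them into Tree Plant T2 at 17.
Total = 29×30 + 27×20 + 25×90 + 24×100 + 20×30 + 17×20 = 7000.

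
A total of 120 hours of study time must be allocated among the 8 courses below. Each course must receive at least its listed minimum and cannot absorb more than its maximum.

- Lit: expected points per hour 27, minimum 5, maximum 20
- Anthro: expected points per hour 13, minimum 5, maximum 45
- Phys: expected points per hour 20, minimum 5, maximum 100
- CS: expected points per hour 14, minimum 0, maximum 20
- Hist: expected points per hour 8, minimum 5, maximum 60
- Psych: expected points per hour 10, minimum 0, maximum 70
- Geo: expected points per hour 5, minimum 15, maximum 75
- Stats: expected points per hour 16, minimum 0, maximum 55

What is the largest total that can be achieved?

Meeting every minimum uses 5+5+5+0+5+0+15+0 = 35 hours, leaving 85.
Order the courses by expected points per hour: Lit 27 > Phys 20 > Stats 16 > CS 14 > Anthro 13 > Psych 10 > Hist 8 > Geo 5.
Lit takes 15 more to reach its cap of 20 ; 70 left.
Phys has room for 95 more but only 70 remain, so it gets 75.
Total = 27×20 + 13×5 + 20×75 + 8×5 + 5×15 = 2220.

2220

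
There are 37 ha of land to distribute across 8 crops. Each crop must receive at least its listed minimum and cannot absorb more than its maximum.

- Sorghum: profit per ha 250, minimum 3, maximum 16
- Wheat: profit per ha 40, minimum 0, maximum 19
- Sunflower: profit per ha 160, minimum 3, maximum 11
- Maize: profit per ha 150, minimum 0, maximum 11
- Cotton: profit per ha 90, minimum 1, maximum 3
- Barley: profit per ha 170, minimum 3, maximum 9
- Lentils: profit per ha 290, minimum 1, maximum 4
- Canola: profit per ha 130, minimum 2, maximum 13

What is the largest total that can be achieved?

Meeting every minimum uses 3+0+3+0+1+3+1+2 = 13 ha, leaving 24.
Highest profit per ha first: Lentils 290 > Sorghum 250 > Barley 170 > Sunflower 160 > Maize 150 > Canola 130 > Cotton 90 > Wheat 40.
Lentils: +3 to 4 (cap) — 21 left.
Sorghum takes 13 more to reach its cap of 16 — 8 left.
Barley takes 6 more to reach its cap of 9 — 2 left.
Sunflower has room for 8 more but only 2 remain, so it gets 5.
Total = 250×16 + 160×5 + 90×1 + 170×9 + 290×4 + 130×2 = 7840.

7840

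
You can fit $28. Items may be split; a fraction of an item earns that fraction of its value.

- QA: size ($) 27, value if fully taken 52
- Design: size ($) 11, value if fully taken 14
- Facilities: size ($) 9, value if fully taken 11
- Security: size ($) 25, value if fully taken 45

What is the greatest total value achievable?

53.8

Best value per unit of size first: QA 52/27≈1.93, Security 45/25≈1.8, Design 14/11≈1.27, Facilities 11/9≈1.22.
QA: take in full, 27 $ for value 52 → 1 left.
1 $ left: a 1/25 share of Security gives 45×1/25 = 1.8.
Total value = 53.8.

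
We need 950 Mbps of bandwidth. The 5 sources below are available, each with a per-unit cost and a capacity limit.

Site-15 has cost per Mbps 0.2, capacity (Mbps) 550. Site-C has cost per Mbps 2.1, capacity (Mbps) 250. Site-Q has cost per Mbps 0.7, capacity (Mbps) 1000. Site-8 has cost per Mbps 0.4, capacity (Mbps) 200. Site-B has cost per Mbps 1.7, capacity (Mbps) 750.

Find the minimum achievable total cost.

330

Cheapest first:
Site-15 (0.2): use full 550 → 400 Mbps to go.
Site-8 at 0.4: take all 200 Mbps → 200 still needed.
Site-Q (0.7): take the remaining 200 → done.
Site-B, Site-C: unused.
Cost = 550×0.2 + 200×0.4 + 200×0.7 = 330.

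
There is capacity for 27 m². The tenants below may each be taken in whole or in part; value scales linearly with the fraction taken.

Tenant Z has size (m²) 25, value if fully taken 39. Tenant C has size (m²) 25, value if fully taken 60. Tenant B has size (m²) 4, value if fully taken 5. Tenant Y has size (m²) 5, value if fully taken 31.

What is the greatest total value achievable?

83.8

Sort by value density: Tenant Y 31/5≈6.2, Tenant C 60/25≈2.4, Tenant Z 39/25≈1.56, Tenant B 5/4≈1.25.
Take all of Tenant Y (5 m², value 31) — 22 m² left.
22 m² left: a 22/25 share of Tenant C gives 60×22/25 = 52.8.
Total value = 83.8.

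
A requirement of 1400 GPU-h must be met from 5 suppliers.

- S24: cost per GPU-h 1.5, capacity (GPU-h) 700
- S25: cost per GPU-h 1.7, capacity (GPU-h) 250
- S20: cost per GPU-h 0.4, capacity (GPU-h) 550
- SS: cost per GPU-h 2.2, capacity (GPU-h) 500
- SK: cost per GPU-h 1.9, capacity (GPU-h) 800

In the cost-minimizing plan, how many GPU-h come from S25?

150

Fill from the cheapest supplier first.
Take 550 from S20 at 0.4 ; need 850 more.
Take 700 from S24 at 1.5 ; need 150 more.
Take 150 from S25 at 1.7 to finish.
SK, SS: unused.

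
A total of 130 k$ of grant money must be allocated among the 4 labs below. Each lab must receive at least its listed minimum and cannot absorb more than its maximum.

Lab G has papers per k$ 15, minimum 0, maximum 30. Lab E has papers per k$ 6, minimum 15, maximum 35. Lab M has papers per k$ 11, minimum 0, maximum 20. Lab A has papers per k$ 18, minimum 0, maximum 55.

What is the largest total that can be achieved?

1810

Meeting every minimum uses 0+15+0+0 = 15 k$, leaving 115.
Rank by papers per k$: Lab A 18 > Lab G 15 > Lab M 11 > Lab E 6.
Lab A: +55 to 55 (cap) — 60 left.
Lab G takes 30 more to reach its cap of 30 — 30 left.
Lab M: +20 to 20 (cap) — 10 left.
Lab E: +10 (room for 20) → 25. Pool exhausted.
Total = 15×30 + 6×25 + 11×20 + 18×55 = 1810.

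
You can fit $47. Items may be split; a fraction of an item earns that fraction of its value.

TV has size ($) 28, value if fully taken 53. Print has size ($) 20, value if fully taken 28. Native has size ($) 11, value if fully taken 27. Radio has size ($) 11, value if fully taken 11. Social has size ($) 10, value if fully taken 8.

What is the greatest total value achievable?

91.2

Best value per unit of size first: Native 27/11≈2.45, TV 53/28≈1.89, Print 28/20≈1.4, Radio 11/11≈1, Social 8/10≈0.8.
Take all of Native (11 $, value 27) — 36 $ left.
TV: take in full, 28 $ for value 53 — 8 left.
8 $ left: a 8/20 share of Print gives 28×8/20 = 11.2.
Total value = 91.2.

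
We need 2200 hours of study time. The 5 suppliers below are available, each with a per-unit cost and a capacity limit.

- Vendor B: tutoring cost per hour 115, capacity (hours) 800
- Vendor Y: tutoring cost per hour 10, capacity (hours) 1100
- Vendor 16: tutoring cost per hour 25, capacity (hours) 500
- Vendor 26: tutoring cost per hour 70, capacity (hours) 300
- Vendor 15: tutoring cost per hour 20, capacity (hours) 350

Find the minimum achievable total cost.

Fill from the cheapest supplier first.
Vendor Y (10): use full 1100 → 1100 hours to go.
Take 350 from Vendor 15 at 20 → need 750 more.
Take 500 from Vendor 16 at 25 → need 250 more.
Vendor 26 at 70: take 250 of its 300 → requirement met.
Vendor B: unused.
Cost = 1100×10 + 350×20 + 500×25 + 250×70 = 48000.

48000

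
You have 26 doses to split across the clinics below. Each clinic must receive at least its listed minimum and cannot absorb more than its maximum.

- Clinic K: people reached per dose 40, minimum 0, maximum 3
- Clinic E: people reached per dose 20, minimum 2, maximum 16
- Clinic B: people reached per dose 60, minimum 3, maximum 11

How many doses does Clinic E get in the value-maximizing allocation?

Meeting every minimum uses 0+2+3 = 5 doses, leaving 21.
Highest people reached per dose first: Clinic B 60 > Clinic K 40 > Clinic E 20.
Clinic B: +8 to 11 (cap) → 13 left.
Clinic K: +3 to 3 (cap) → 10 left.
Clinic E: +10 (room for 14) → 12. Pool exhausted.

12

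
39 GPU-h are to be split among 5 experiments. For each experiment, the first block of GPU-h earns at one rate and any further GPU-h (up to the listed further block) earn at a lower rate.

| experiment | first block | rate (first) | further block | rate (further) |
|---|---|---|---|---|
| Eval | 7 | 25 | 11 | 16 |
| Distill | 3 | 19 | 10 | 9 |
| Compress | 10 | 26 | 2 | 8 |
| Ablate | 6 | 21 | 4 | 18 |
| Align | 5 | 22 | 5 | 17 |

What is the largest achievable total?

Rank every tier by rate: Compress/first 26 > Eval/first 25 > Align/first 22 > Ablate/first 21 > Distill/first 19 > Ablate/second 18 > Align/second 17 > Eval/second 16 > Distill/second 9 > Compress/second 8.
Compress/first (26): +10 ; 29 left.
Eval/first (25): +7 ; 22 left.
Fill Align first block (5 at 22) ; 17 left.
Fill Ablate first block (6 at 21) ; 11 left.
Fill Distill first block (3 at 19) ; 8 left.
Fill Ablate second block (4 at 18) ; 4 left.
4 remain; put them into Align second at 17.
Total = 26×10 + 25×7 + 22×5 + 21×6 + 19×3 + 18×4 + 17×4 = 868.

868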